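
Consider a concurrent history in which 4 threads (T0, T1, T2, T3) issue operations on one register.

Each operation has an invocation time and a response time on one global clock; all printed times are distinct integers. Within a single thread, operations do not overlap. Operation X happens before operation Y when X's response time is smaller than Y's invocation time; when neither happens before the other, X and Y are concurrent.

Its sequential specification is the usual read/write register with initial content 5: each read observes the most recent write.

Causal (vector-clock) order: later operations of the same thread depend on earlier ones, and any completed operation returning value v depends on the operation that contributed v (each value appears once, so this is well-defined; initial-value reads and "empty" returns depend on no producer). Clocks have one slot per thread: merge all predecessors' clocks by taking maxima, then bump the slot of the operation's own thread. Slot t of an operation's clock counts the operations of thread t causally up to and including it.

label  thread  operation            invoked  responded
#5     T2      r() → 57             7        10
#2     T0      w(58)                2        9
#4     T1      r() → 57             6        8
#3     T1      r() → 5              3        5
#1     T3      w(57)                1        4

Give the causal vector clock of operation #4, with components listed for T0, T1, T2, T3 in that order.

(0, 2, 0, 1)

VC(#1, invoked at 1): no causal predecessors; +1 on T3 → (0, 0, 0, 1)
VC(#3, invoked at 3): no causal predecessors; +1 on T1 → (0, 1, 0, 0)
VC(#2, invoked at 2): no causal predecessors; +1 on T0 → (1, 0, 0, 0)
from VC(#1)=(0, 0, 0, 1), #5 (invoked 7) maxes components and bumps T2 → (0, 0, 1, 1)
from VC(#1)=(0, 0, 0, 1), VC(#3)=(0, 1, 0, 0), #4 (invoked 6) maxes components and bumps T1 → (0, 2, 0, 1)
target: VC(#4) = (0, 2, 0, 1)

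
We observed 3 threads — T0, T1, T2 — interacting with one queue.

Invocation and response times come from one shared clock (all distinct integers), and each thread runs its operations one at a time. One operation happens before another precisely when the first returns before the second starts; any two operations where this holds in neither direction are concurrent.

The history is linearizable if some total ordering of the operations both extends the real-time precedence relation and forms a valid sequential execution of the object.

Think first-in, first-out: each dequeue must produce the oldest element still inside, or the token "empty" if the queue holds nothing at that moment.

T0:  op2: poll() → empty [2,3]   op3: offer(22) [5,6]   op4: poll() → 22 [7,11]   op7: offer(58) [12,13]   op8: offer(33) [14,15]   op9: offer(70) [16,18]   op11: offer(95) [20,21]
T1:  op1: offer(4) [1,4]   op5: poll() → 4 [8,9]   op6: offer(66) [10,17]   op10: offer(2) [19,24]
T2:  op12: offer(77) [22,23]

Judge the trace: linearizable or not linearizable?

a witness: op2, op1, op3, op5, op4, op6, op7, op8, op9, op10, op11, op12
step 1: op2 poll() → empty — queue <>
step 2: op1 offer(4) — queue <4>
step 3: op3 offer(22) — queue <4,22>
step 4: op5 poll() → 4 — queue <22>
step 5: op4 poll() → 22 — queue <>
step 6: op6 offer(66) — queue <66>
step 7: op7 offer(58) — queue <66,58>
step 8: op8 offer(33) — queue <66,58,33>
step 9: op9 offer(70) — queue <66,58,33,70>
step 10: op10 offer(2) — queue <66,58,33,70,2>
step 11: op11 offer(95) — queue <66,58,33,70,2,95>
step 12: op12 offer(77) — queue <66,58,33,70,2,95,77>

linearizable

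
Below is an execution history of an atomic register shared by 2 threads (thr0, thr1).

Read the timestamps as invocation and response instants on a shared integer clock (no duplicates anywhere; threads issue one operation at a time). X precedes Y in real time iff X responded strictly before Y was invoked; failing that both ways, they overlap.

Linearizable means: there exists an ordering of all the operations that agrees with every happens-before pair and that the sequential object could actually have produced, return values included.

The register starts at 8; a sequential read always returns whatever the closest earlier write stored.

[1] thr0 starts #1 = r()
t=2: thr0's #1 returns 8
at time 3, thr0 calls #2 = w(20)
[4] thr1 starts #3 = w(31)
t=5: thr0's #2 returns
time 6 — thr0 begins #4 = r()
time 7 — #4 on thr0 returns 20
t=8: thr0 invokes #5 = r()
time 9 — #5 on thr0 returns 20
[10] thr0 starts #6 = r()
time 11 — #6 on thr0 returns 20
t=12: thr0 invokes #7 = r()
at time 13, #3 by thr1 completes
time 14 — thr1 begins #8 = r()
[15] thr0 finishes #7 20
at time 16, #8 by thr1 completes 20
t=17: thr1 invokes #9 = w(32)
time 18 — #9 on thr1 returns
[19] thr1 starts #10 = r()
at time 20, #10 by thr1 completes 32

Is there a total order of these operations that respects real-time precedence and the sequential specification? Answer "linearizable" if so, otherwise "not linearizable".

linearizable

one valid linearization: #1, #3, #2, #4, #5, #6, #7, #8, #9, #10
after step 1 (#1 r() → 8): value 8
after step 2 (#3 w(31)): value 31
after step 3 (#2 w(20)): value 20
after step 4 (#4 r() → 20): value 20
after step 5 (#5 r() → 20): value 20
after step 6 (#6 r() → 20): value 20
after step 7 (#7 r() → 20): value 20
after step 8 (#8 r() → 20): value 20
after step 9 (#9 w(32)): value 32
after step 10 (#10 r() → 32): value 32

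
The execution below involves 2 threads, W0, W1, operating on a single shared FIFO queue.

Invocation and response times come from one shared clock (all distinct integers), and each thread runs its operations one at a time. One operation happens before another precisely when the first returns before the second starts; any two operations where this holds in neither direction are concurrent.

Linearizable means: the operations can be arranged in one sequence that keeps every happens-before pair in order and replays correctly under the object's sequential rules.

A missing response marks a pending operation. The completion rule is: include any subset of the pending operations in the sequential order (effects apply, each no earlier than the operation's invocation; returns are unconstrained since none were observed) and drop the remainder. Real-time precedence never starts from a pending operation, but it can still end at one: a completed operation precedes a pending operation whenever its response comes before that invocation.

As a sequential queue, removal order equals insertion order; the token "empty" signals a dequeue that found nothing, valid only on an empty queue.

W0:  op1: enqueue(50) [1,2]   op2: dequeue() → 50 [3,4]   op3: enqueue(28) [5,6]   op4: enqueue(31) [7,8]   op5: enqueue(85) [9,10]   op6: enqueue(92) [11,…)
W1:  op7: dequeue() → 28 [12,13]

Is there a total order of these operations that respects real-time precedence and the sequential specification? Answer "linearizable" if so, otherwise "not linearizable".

witness order: op1, op2, op3, op4, op5, op6, op7
step 1: op1 enqueue(50) — queue <50>
step 2: op2 dequeue() → 50 — queue <>
step 3: op3 enqueue(28) — queue <28>
step 4: op4 enqueue(31) — queue <28,31>
step 5: op5 enqueue(85) — queue <28,31,85>
step 6: op6 enqueue(92) (pending, included) — queue <28,31,85,92>
step 7: op7 dequeue() → 28 — queue <31,85,92>

linearizable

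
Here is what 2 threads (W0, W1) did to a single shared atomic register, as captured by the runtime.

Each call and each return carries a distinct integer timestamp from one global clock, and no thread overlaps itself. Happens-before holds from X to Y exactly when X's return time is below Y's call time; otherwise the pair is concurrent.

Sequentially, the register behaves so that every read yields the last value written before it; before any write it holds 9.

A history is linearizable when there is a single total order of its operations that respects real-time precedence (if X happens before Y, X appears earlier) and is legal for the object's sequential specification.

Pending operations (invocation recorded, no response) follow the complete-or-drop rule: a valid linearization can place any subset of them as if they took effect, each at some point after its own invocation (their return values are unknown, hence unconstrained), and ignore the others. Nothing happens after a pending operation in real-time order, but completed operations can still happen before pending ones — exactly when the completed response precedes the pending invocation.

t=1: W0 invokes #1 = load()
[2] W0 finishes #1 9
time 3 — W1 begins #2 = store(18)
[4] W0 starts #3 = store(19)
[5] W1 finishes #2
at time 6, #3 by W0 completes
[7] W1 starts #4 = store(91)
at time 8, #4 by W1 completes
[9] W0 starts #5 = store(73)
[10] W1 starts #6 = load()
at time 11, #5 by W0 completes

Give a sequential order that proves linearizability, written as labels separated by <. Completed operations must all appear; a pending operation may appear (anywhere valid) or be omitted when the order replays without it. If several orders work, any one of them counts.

1. #1 load() → 9, leaving value 9
2. #2 store(18), leaving value 18
3. #3 store(19), leaving value 19
4. #4 store(91), leaving value 91
5. #5 store(73), leaving value 73

#1 < #2 < #3 < #4 < #5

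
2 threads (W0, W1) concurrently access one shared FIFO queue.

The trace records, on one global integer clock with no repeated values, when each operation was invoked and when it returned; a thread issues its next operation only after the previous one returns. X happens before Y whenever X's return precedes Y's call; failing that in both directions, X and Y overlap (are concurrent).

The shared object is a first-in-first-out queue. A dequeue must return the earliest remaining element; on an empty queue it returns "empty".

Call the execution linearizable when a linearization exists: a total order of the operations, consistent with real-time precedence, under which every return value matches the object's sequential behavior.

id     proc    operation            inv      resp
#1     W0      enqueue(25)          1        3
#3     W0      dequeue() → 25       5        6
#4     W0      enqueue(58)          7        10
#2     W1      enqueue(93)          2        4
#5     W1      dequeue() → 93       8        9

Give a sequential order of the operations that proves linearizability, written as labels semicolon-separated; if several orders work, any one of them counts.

after step 1 (#1 enqueue(25)): queue <25>
after step 2 (#2 enqueue(93)): queue <25,93>
after step 3 (#3 dequeue() → 25): queue <93>
after step 4 (#4 enqueue(58)): queue <93,58>
after step 5 (#5 dequeue() → 93): queue <58>

#1; #2; #3; #4; #5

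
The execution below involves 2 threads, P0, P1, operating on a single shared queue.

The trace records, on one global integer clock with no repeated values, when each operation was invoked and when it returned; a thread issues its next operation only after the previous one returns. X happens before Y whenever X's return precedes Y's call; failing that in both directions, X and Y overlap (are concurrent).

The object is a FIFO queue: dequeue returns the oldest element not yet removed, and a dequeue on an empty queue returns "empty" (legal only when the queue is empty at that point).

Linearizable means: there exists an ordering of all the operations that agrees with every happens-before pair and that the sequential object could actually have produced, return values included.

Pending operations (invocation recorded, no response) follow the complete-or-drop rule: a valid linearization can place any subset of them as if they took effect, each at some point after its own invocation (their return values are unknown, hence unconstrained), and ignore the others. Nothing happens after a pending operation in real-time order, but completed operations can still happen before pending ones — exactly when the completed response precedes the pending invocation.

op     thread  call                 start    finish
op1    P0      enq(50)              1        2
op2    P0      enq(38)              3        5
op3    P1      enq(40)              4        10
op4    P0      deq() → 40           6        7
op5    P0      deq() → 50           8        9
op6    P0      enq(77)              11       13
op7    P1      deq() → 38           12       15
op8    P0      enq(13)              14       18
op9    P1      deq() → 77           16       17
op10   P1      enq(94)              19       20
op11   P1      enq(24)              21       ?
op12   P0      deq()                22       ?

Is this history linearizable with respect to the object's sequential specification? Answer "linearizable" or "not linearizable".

not linearizable

already the first 7 events (up to op4's response at time 7) admit no linearization; the first 6 still do
exhaustive check: the 3 completed queue ops admit one real-time order; illegal
including or dropping the 1 pending operation (op3) in any combination fails
e.g. op1, op2, op4 (pending dropped): illegal at step 3, since op4 deq() → 40 cannot apply there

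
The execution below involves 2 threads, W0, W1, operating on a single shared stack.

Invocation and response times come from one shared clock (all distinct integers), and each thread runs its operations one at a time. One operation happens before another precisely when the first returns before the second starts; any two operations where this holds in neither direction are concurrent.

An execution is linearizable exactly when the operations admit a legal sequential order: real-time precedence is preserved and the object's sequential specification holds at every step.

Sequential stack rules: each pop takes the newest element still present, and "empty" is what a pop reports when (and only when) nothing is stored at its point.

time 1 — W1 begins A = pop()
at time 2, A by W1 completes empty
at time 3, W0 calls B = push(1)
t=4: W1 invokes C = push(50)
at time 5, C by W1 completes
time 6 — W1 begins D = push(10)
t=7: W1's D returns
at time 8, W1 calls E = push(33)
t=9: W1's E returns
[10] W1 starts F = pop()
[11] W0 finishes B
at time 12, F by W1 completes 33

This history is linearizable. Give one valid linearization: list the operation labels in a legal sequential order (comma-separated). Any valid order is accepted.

A, B, C, D, E, F

1. A pop() → empty, leaving stack <>
2. B push(1), leaving stack <1>
3. C push(50), leaving stack <1,50>
4. D push(10), leaving stack <1,50,10>
5. E push(33), leaving stack <1,50,10,33>
6. F pop() → 33, leaving stack <1,50,10>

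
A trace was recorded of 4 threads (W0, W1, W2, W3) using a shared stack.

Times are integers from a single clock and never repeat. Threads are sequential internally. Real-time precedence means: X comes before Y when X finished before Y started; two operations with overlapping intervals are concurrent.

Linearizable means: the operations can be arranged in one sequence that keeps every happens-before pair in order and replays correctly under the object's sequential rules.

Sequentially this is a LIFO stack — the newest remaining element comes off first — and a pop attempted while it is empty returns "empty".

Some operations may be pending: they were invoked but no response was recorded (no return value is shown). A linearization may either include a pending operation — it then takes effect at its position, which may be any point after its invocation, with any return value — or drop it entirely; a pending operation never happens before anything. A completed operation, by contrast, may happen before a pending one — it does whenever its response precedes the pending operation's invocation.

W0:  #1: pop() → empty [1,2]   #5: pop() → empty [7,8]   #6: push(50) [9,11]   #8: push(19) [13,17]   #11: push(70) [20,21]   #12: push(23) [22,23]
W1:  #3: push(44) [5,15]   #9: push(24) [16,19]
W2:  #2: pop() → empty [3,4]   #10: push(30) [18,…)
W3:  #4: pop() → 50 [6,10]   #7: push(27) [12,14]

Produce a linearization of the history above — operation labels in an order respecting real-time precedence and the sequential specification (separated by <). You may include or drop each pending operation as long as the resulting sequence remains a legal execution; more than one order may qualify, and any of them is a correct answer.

after step 1 (#1 pop() → empty): stack <>
after step 2 (#2 pop() → empty): stack <>
after step 3 (#5 pop() → empty): stack <>
after step 4 (#3 push(44)): stack <44>
after step 5 (#6 push(50)): stack <44,50>
after step 6 (#4 pop() → 50): stack <44>
after step 7 (#7 push(27)): stack <44,27>
after step 8 (#8 push(19)): stack <44,27,19>
after step 9 (#9 push(24)): stack <44,27,19,24>
after step 10 (#10 push(30) (pending, included)): stack <44,27,19,24,30>
after step 11 (#11 push(70)): stack <44,27,19,24,30,70>
after step 12 (#12 push(23)): stack <44,27,19,24,30,70,23>

#1 < #2 < #5 < #3 < #6 < #4 < #7 < #8 < #9 < #10 < #11 < #12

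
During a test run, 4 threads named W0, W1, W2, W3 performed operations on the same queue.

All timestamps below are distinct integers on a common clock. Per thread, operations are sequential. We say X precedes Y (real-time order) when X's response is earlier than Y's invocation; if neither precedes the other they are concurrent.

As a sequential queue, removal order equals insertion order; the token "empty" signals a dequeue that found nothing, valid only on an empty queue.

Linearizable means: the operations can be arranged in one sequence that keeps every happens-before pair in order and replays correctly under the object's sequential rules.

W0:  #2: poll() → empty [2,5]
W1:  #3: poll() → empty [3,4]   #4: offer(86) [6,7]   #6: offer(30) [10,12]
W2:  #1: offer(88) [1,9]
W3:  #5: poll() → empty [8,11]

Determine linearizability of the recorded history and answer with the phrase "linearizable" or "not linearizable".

not linearizable

prefix check: 1..10 passes, 1..11 fails once #5's time-11 response joins
10 orders of the 5 completed queue ops respect real time; none is legal
no escape via the 1 pending operation (#6): every completion choice fails
e.g. #1, #2, #3, #4, #5 (pending dropped): illegal at step 2, since #2 poll() → empty cannot apply there
e.g. #1, #3, #2, #4, #5 (pending dropped): illegal at step 2, since #3 poll() → empty cannot apply there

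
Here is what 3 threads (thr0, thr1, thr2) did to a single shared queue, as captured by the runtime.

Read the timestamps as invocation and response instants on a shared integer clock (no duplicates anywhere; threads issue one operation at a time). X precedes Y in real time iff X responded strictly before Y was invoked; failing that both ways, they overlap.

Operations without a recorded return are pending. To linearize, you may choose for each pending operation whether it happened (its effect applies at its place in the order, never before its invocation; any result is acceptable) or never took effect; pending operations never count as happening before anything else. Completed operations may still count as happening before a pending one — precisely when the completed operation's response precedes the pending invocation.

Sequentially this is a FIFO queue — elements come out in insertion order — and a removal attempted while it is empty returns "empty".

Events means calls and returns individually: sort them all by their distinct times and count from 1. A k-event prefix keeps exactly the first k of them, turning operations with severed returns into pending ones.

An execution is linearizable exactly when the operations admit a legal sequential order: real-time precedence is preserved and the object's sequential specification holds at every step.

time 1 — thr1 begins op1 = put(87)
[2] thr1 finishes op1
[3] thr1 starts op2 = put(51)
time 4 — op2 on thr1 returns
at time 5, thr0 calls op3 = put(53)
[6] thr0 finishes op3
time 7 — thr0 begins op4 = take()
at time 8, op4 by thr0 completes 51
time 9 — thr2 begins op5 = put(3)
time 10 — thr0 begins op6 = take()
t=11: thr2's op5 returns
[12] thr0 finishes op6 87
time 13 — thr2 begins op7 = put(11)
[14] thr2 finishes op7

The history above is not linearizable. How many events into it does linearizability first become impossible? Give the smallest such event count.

one valid order for events 1..7 is op1, op2, op3:
after step 1 (op1 put(87)): queue <87>
after step 2 (op2 put(51)): queue <87,51>
after step 3 (op3 put(53)): queue <87,51,53>
with event 8 included (op4 responding at time 8), all real-time-consistent orders fail
one such order, op1, op2, op3, op4, breaks at step 4 where op4 take() → 51 is illegal

8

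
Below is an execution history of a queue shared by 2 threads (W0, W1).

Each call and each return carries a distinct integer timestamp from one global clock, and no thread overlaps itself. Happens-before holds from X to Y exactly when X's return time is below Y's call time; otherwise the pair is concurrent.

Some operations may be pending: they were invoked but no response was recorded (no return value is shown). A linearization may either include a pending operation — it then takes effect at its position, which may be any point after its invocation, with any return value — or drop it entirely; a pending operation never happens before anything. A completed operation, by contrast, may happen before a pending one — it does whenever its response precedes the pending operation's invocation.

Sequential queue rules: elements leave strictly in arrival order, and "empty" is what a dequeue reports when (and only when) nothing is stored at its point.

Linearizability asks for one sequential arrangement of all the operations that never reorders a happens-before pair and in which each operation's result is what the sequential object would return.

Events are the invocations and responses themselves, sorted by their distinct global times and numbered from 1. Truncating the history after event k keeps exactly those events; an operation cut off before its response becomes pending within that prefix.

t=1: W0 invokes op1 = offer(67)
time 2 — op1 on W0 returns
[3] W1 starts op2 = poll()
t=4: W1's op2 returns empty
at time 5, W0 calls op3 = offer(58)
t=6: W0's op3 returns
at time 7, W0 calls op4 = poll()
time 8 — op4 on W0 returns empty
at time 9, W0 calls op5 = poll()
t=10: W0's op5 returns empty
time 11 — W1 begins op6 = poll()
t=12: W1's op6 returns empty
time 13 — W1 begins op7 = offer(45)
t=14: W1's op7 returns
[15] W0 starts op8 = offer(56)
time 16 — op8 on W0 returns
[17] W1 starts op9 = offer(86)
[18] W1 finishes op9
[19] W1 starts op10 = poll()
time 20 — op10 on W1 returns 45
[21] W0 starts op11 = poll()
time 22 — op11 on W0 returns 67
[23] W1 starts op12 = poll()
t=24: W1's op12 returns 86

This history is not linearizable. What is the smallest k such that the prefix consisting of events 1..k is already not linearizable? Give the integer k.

a valid linearization of events 1..3 exists, for instance op1:
1. op1 offer(67), leaving queue <67>
with event 4 included (op2 responding at time 4), all real-time-consistent orders fail
one such order, op1, op2, breaks at step 2 where op2 poll() → empty is illegal

4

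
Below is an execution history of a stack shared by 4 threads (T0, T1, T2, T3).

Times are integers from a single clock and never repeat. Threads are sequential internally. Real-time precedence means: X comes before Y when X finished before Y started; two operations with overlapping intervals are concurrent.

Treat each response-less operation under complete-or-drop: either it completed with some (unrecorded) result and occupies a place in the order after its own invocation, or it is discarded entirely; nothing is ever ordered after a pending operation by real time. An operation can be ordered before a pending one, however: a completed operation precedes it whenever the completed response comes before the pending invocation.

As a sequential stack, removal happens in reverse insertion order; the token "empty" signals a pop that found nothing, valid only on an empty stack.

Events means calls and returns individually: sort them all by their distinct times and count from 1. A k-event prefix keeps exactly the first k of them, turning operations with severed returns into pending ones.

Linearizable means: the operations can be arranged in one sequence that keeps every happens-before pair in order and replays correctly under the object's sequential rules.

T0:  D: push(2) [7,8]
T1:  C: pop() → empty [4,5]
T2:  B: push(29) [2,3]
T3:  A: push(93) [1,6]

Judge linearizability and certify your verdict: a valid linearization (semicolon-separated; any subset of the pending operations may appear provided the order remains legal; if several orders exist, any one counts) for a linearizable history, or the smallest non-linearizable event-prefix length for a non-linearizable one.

not linearizable — minimal violating prefix: 5 events

cut after 4 events: linearizable; cut after 5 events (C responds, time 5): not linearizable
the sole real-time-consistent order of 2 completed operations fails the stack replay
no completion choice of the 1 pending operation (A) rescues it — every subset was tried
for example B, C (pending dropped) fails at step 2: C pop() → empty is not legal there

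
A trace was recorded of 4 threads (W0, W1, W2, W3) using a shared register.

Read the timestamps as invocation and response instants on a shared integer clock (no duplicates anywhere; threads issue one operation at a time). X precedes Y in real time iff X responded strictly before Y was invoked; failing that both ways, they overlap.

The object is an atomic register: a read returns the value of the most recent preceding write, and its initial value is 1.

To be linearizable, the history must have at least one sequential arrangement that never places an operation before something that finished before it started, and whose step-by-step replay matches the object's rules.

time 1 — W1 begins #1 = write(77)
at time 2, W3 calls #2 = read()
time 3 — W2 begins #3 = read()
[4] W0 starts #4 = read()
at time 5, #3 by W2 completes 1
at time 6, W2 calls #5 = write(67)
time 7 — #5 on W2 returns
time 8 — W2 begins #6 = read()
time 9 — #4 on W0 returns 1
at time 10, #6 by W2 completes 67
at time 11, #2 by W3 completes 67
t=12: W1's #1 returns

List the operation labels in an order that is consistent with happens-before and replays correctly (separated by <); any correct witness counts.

#3 < #4 < #1 < #5 < #2 < #6

1. #3 read() → 1, leaving value 1
2. #4 read() → 1, leaving value 1
3. #1 write(77), leaving value 77
4. #5 write(67), leaving value 67
5. #2 read() → 67, leaving value 67
6. #6 read() → 67, leaving value 67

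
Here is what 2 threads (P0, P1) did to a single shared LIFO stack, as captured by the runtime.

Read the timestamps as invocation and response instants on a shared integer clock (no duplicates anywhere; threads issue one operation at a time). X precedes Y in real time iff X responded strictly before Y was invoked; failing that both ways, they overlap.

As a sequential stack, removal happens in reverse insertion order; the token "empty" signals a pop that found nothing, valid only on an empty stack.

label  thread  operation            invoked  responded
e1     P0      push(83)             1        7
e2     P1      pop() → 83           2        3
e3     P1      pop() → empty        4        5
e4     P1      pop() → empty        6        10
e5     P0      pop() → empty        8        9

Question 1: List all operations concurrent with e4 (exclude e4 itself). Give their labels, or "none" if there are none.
Answer: e1, e5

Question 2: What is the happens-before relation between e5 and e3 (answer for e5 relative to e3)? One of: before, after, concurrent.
Answer: after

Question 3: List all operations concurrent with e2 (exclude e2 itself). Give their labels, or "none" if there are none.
Answer: e1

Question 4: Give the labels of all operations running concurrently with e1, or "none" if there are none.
Answer: e2, e3, e4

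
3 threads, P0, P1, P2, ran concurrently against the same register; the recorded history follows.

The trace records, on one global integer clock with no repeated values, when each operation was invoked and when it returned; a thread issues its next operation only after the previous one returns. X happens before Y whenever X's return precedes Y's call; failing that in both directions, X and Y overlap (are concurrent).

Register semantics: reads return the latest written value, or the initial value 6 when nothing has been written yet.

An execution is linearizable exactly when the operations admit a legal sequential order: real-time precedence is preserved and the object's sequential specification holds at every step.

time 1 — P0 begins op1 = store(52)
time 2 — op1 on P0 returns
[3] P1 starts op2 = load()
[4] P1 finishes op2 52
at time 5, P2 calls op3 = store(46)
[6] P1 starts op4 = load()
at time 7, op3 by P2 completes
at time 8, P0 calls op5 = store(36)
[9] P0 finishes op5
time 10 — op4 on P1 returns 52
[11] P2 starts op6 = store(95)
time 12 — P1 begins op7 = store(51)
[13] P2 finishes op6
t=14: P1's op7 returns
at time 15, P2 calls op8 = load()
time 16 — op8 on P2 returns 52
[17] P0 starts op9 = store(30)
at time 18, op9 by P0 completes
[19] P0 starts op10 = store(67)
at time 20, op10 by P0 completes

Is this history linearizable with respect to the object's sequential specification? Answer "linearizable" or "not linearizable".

prefix check: 1..15 passes, 1..16 fails once op8's time-16 response joins
real-time-consistent orders of the 8 completed operations: 6 — all fail the register replay
for example op1, op2, op3, op4, op5, op6, op7, op8 fails at step 4: op4 load() → 52 is not legal there
for example op1, op2, op3, op4, op5, op7, op6, op8 fails at step 4: op4 load() → 52 is not legal there

not linearizable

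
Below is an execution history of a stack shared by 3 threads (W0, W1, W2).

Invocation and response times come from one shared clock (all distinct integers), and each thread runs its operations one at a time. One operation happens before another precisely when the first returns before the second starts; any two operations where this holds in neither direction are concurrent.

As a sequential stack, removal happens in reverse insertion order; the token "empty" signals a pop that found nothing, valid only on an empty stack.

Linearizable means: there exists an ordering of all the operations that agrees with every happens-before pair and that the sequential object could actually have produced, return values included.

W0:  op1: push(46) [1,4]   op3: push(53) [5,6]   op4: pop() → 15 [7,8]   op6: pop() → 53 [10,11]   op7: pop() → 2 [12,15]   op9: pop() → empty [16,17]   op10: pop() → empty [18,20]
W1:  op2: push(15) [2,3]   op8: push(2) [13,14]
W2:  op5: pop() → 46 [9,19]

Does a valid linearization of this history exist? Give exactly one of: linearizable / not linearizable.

prefix check: 1..7 passes, 1..8 fails once op4's time-8 response joins
all 2 real-time-respecting orders fail — 4 completed stack operations, no legal replay
take op1, op2, op3, op4: step 4 already fails, because op4 pop() → 15 cannot occur there
take op2, op1, op3, op4: step 4 already fails, because op4 pop() → 15 cannot occur there

not linearizable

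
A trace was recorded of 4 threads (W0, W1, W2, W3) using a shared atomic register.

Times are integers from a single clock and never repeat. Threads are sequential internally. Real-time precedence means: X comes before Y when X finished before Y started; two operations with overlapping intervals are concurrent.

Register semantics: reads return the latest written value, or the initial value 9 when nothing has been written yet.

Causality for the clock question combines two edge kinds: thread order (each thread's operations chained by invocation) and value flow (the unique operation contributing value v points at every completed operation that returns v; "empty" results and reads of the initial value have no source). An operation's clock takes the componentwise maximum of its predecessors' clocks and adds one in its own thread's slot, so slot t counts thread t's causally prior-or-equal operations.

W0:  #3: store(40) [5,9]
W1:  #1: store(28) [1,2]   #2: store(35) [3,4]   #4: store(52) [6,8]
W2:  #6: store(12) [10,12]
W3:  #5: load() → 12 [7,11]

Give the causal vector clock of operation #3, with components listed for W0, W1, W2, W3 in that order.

#6, invoked 10, has no incoming edges; only W2's bump applies → (0, 0, 1, 0)
#1, invoked 1, has no incoming edges; only W1's bump applies → (0, 1, 0, 0)
#3, invoked 5, has no incoming edges; only W0's bump applies → (1, 0, 0, 0)
merge at #5 (invoked 7): VC(#6)=(0, 0, 1, 0), own-thread bump on W3 → (0, 0, 1, 1)
merge at #2 (invoked 3): VC(#1)=(0, 1, 0, 0), own-thread bump on W1 → (0, 2, 0, 0)
merge at #4 (invoked 6): VC(#2)=(0, 2, 0, 0), own-thread bump on W1 → (0, 3, 0, 0)
target: VC(#3) = (1, 0, 0, 0)

(1, 0, 0, 0)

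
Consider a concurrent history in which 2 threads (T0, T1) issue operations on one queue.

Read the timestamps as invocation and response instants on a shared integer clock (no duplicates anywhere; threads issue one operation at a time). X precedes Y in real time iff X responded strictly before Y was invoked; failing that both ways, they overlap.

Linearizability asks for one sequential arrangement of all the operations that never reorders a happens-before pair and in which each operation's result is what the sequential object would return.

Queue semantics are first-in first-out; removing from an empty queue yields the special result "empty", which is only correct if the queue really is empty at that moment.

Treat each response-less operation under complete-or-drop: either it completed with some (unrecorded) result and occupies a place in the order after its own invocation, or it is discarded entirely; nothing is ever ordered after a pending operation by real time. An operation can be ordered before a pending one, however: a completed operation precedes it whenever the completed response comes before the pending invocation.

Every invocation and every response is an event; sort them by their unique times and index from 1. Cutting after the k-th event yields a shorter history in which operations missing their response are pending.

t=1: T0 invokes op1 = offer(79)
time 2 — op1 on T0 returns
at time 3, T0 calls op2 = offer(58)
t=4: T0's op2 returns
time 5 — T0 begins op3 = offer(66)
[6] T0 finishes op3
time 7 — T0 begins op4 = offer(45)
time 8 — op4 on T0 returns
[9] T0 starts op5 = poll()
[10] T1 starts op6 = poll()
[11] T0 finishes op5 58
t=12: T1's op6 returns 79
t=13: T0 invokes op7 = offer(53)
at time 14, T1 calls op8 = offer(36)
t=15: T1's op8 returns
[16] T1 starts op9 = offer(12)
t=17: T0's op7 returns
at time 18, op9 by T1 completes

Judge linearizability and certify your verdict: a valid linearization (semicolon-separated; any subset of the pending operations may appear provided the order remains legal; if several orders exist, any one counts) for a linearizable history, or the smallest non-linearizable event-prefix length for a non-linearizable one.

linearizable — witness: op1; op2; op3; op4; op6; op5; op7; op8; op9

after step 1 (op1 offer(79)): queue <79>
after step 2 (op2 offer(58)): queue <79,58>
after step 3 (op3 offer(66)): queue <79,58,66>
after step 4 (op4 offer(45)): queue <79,58,66,45>
after step 5 (op6 poll() → 79): queue <58,66,45>
after step 6 (op5 poll() → 58): queue <66,45>
after step 7 (op7 offer(53)): queue <66,45,53>
after step 8 (op8 offer(36)): queue <66,45,53,36>
after step 9 (op9 offer(12)): queue <66,45,53,36,12>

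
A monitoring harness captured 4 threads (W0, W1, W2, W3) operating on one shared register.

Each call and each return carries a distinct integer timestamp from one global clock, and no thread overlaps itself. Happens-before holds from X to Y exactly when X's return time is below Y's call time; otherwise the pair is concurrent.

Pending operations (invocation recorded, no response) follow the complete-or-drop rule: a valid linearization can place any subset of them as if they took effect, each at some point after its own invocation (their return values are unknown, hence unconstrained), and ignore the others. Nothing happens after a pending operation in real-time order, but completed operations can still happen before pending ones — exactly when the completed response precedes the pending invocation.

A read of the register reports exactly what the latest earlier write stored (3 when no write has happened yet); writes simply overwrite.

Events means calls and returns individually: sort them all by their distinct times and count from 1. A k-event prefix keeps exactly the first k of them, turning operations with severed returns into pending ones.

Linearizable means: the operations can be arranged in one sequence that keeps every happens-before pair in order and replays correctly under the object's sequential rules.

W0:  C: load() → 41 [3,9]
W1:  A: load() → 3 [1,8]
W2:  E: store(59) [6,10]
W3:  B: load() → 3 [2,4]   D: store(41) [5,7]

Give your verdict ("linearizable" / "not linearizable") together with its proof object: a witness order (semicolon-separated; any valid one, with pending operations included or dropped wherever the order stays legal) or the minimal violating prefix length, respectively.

linearizable — witness: A; B; D; C; E

step 1: A load() → 3 — value 3
step 2: B load() → 3 — value 3
step 3: D store(41) — value 41
step 4: C load() → 41 — value 41
step 5: E store(59) — value 59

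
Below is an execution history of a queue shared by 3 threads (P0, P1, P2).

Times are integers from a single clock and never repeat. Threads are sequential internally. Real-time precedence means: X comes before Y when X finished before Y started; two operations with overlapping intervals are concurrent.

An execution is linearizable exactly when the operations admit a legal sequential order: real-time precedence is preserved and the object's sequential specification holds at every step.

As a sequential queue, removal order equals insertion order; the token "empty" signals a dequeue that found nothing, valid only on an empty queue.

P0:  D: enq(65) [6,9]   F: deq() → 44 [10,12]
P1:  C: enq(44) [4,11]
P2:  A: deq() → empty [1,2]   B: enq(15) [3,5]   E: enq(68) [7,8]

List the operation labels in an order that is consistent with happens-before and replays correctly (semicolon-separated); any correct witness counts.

A; C; B; D; E; F

step 1: A deq() → empty — queue <>
step 2: C enq(44) — queue <44>
step 3: B enq(15) — queue <44,15>
step 4: D enq(65) — queue <44,15,65>
step 5: E enq(68) — queue <44,15,65,68>
step 6: F deq() → 44 — queue <15,65,68>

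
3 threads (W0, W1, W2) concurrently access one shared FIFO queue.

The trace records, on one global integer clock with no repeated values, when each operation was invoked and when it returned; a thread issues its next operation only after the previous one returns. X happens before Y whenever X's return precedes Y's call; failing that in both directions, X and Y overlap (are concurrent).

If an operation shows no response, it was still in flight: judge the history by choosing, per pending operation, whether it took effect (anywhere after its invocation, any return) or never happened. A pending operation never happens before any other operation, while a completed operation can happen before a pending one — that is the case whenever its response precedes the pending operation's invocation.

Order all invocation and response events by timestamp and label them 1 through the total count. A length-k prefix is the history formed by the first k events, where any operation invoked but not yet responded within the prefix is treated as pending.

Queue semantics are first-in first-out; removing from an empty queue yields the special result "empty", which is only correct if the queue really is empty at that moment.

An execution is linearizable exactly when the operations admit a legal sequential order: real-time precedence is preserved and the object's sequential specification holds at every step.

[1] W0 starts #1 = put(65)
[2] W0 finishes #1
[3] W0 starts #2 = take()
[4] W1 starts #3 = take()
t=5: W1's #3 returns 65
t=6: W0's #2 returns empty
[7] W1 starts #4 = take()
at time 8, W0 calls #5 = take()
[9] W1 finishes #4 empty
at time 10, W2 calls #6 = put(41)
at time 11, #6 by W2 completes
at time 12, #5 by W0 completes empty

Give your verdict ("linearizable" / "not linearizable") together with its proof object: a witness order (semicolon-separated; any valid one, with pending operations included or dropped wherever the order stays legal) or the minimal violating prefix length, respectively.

after step 1 (#1 put(65)): queue <65>
after step 2 (#3 take() → 65): queue <>
after step 3 (#2 take() → empty): queue <>
after step 4 (#4 take() → empty): queue <>
after step 5 (#5 take() → empty): queue <>
after step 6 (#6 put(41)): queue <41>

linearizable — witness: #1; #3; #2; #4; #5; #6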